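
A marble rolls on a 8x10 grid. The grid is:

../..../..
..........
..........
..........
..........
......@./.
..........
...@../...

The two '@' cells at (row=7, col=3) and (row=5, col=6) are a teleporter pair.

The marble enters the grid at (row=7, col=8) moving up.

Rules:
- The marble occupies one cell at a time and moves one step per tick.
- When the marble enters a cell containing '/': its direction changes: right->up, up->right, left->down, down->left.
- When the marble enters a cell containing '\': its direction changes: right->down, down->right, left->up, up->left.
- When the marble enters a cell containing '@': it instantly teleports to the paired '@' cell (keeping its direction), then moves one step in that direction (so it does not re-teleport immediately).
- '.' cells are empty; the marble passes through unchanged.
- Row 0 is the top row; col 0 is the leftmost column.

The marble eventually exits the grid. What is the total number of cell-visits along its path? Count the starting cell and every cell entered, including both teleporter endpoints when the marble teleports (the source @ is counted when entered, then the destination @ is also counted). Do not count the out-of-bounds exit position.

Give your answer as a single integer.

Answer: 4

Derivation:
Step 1: enter (7,8), '.' pass, move up to (6,8)
Step 2: enter (6,8), '.' pass, move up to (5,8)
Step 3: enter (5,8), '/' deflects up->right, move right to (5,9)
Step 4: enter (5,9), '.' pass, move right to (5,10)
Step 5: at (5,10) — EXIT via right edge, pos 5
Path length (cell visits): 4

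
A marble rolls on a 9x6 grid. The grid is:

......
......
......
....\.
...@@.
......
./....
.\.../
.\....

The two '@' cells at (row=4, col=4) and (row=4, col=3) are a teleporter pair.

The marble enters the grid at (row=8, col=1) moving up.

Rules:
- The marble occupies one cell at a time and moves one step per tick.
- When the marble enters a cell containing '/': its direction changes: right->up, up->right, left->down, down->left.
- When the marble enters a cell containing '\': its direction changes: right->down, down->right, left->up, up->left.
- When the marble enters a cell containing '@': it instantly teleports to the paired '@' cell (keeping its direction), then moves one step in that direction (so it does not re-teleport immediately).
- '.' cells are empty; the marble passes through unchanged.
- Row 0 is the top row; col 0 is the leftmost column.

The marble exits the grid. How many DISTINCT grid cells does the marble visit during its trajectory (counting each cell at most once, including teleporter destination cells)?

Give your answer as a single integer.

Answer: 2

Derivation:
Step 1: enter (8,1), '\' deflects up->left, move left to (8,0)
Step 2: enter (8,0), '.' pass, move left to (8,-1)
Step 3: at (8,-1) — EXIT via left edge, pos 8
Distinct cells visited: 2 (path length 2)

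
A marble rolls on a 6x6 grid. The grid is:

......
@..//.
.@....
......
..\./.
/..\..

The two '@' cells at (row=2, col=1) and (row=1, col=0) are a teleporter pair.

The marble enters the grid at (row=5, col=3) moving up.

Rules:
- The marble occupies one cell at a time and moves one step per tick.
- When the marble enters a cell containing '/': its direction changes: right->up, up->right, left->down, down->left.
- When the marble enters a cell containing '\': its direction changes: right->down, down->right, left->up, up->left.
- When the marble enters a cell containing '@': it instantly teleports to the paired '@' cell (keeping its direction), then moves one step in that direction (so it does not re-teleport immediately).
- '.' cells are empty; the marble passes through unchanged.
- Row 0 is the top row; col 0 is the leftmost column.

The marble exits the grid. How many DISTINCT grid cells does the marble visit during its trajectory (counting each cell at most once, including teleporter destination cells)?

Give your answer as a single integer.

Answer: 4

Derivation:
Step 1: enter (5,3), '\' deflects up->left, move left to (5,2)
Step 2: enter (5,2), '.' pass, move left to (5,1)
Step 3: enter (5,1), '.' pass, move left to (5,0)
Step 4: enter (5,0), '/' deflects left->down, move down to (6,0)
Step 5: at (6,0) — EXIT via bottom edge, pos 0
Distinct cells visited: 4 (path length 4)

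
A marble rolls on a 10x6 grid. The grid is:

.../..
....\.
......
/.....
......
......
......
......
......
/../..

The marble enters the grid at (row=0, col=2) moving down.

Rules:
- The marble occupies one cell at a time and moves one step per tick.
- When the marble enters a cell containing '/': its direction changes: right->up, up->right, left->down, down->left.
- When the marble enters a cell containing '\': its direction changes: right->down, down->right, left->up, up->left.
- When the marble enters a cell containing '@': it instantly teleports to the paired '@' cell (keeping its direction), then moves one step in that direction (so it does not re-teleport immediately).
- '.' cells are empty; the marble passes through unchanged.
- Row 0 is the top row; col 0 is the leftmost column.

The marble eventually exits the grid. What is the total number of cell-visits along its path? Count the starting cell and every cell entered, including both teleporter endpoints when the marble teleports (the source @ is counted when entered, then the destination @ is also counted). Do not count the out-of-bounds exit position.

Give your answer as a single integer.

Step 1: enter (0,2), '.' pass, move down to (1,2)
Step 2: enter (1,2), '.' pass, move down to (2,2)
Step 3: enter (2,2), '.' pass, move down to (3,2)
Step 4: enter (3,2), '.' pass, move down to (4,2)
Step 5: enter (4,2), '.' pass, move down to (5,2)
Step 6: enter (5,2), '.' pass, move down to (6,2)
Step 7: enter (6,2), '.' pass, move down to (7,2)
Step 8: enter (7,2), '.' pass, move down to (8,2)
Step 9: enter (8,2), '.' pass, move down to (9,2)
Step 10: enter (9,2), '.' pass, move down to (10,2)
Step 11: at (10,2) — EXIT via bottom edge, pos 2
Path length (cell visits): 10

Answer: 10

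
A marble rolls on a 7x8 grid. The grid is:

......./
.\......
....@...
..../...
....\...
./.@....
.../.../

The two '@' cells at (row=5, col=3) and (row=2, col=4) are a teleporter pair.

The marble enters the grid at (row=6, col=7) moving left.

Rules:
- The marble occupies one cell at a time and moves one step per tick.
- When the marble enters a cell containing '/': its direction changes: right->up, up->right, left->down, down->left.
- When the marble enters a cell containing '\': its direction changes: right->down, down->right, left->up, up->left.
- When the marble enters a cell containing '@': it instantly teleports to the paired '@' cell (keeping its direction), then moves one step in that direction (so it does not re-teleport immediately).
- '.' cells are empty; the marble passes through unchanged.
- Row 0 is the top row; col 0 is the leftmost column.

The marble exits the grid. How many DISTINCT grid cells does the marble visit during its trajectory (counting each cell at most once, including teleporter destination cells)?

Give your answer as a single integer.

Step 1: enter (6,7), '/' deflects left->down, move down to (7,7)
Step 2: at (7,7) — EXIT via bottom edge, pos 7
Distinct cells visited: 1 (path length 1)

Answer: 1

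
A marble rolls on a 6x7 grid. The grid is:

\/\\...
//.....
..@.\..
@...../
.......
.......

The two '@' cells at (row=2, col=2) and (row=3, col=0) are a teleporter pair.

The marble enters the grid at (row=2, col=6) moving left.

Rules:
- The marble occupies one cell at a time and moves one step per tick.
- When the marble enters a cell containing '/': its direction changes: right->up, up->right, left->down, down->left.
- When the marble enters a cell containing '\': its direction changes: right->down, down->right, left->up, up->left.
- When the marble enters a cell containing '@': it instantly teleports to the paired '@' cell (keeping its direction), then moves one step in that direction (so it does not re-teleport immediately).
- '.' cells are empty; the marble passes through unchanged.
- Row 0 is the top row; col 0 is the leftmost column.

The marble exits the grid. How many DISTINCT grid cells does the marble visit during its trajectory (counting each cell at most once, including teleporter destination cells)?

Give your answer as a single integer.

Answer: 5

Derivation:
Step 1: enter (2,6), '.' pass, move left to (2,5)
Step 2: enter (2,5), '.' pass, move left to (2,4)
Step 3: enter (2,4), '\' deflects left->up, move up to (1,4)
Step 4: enter (1,4), '.' pass, move up to (0,4)
Step 5: enter (0,4), '.' pass, move up to (-1,4)
Step 6: at (-1,4) — EXIT via top edge, pos 4
Distinct cells visited: 5 (path length 5)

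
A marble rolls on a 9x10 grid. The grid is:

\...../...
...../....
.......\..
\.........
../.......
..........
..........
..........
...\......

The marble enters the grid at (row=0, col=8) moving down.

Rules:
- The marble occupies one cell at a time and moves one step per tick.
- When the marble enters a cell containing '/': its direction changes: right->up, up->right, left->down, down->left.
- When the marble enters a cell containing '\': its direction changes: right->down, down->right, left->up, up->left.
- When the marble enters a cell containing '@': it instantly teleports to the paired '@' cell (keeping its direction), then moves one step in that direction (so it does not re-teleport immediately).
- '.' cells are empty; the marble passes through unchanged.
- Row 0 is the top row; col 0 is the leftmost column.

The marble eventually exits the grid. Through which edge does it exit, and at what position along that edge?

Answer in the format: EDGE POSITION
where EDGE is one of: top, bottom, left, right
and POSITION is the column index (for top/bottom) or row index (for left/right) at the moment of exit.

Step 1: enter (0,8), '.' pass, move down to (1,8)
Step 2: enter (1,8), '.' pass, move down to (2,8)
Step 3: enter (2,8), '.' pass, move down to (3,8)
Step 4: enter (3,8), '.' pass, move down to (4,8)
Step 5: enter (4,8), '.' pass, move down to (5,8)
Step 6: enter (5,8), '.' pass, move down to (6,8)
Step 7: enter (6,8), '.' pass, move down to (7,8)
Step 8: enter (7,8), '.' pass, move down to (8,8)
Step 9: enter (8,8), '.' pass, move down to (9,8)
Step 10: at (9,8) — EXIT via bottom edge, pos 8

Answer: bottom 8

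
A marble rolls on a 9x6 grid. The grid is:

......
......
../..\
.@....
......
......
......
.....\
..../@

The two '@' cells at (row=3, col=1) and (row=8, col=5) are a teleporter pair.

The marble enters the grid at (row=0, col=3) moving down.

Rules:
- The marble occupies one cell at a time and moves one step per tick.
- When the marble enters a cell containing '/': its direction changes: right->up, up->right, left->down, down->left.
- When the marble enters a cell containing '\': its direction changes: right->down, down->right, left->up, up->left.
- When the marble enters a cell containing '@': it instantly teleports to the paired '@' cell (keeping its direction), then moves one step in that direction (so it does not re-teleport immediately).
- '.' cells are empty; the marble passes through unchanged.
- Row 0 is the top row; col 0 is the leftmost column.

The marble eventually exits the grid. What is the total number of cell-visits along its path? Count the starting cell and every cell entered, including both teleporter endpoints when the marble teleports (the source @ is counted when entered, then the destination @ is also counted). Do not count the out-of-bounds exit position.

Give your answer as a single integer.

Answer: 9

Derivation:
Step 1: enter (0,3), '.' pass, move down to (1,3)
Step 2: enter (1,3), '.' pass, move down to (2,3)
Step 3: enter (2,3), '.' pass, move down to (3,3)
Step 4: enter (3,3), '.' pass, move down to (4,3)
Step 5: enter (4,3), '.' pass, move down to (5,3)
Step 6: enter (5,3), '.' pass, move down to (6,3)
Step 7: enter (6,3), '.' pass, move down to (7,3)
Step 8: enter (7,3), '.' pass, move down to (8,3)
Step 9: enter (8,3), '.' pass, move down to (9,3)
Step 10: at (9,3) — EXIT via bottom edge, pos 3
Path length (cell visits): 9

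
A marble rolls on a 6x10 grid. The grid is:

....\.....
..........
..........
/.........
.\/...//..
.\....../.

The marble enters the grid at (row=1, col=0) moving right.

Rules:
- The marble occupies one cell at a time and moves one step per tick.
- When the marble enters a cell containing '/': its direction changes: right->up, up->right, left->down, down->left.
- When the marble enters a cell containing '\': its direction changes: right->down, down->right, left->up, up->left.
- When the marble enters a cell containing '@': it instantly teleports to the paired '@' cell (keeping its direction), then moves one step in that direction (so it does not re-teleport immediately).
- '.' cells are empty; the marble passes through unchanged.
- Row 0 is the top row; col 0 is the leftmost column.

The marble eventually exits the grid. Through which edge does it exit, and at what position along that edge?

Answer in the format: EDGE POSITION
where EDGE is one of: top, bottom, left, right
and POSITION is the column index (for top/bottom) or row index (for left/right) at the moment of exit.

Answer: right 1

Derivation:
Step 1: enter (1,0), '.' pass, move right to (1,1)
Step 2: enter (1,1), '.' pass, move right to (1,2)
Step 3: enter (1,2), '.' pass, move right to (1,3)
Step 4: enter (1,3), '.' pass, move right to (1,4)
Step 5: enter (1,4), '.' pass, move right to (1,5)
Step 6: enter (1,5), '.' pass, move right to (1,6)
Step 7: enter (1,6), '.' pass, move right to (1,7)
Step 8: enter (1,7), '.' pass, move right to (1,8)
Step 9: enter (1,8), '.' pass, move right to (1,9)
Step 10: enter (1,9), '.' pass, move right to (1,10)
Step 11: at (1,10) — EXIT via right edge, pos 1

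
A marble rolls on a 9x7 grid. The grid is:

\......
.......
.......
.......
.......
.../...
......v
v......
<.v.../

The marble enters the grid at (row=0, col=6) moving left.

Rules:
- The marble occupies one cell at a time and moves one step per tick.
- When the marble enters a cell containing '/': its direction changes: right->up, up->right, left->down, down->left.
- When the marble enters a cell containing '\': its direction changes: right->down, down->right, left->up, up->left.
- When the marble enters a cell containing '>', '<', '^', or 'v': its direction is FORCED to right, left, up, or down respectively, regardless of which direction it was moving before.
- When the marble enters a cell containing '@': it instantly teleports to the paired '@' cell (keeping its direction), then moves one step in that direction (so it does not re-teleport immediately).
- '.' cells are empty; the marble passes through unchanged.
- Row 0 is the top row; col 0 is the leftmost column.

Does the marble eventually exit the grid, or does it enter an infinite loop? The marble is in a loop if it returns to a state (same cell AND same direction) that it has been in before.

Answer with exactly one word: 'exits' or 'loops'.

Step 1: enter (0,6), '.' pass, move left to (0,5)
Step 2: enter (0,5), '.' pass, move left to (0,4)
Step 3: enter (0,4), '.' pass, move left to (0,3)
Step 4: enter (0,3), '.' pass, move left to (0,2)
Step 5: enter (0,2), '.' pass, move left to (0,1)
Step 6: enter (0,1), '.' pass, move left to (0,0)
Step 7: enter (0,0), '\' deflects left->up, move up to (-1,0)
Step 8: at (-1,0) — EXIT via top edge, pos 0

Answer: exits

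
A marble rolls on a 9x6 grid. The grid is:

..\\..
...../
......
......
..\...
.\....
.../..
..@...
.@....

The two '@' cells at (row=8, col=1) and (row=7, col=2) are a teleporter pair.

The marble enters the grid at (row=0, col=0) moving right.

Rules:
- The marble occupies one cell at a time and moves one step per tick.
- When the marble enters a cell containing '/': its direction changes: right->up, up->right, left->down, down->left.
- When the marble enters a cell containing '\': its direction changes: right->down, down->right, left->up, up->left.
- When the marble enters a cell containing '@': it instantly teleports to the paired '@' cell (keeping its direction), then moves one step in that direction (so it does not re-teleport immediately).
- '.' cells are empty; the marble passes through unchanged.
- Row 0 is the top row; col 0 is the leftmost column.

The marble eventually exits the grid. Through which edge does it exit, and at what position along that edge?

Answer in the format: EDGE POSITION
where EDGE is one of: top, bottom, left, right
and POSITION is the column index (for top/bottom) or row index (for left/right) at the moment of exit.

Step 1: enter (0,0), '.' pass, move right to (0,1)
Step 2: enter (0,1), '.' pass, move right to (0,2)
Step 3: enter (0,2), '\' deflects right->down, move down to (1,2)
Step 4: enter (1,2), '.' pass, move down to (2,2)
Step 5: enter (2,2), '.' pass, move down to (3,2)
Step 6: enter (3,2), '.' pass, move down to (4,2)
Step 7: enter (4,2), '\' deflects down->right, move right to (4,3)
Step 8: enter (4,3), '.' pass, move right to (4,4)
Step 9: enter (4,4), '.' pass, move right to (4,5)
Step 10: enter (4,5), '.' pass, move right to (4,6)
Step 11: at (4,6) — EXIT via right edge, pos 4

Answer: right 4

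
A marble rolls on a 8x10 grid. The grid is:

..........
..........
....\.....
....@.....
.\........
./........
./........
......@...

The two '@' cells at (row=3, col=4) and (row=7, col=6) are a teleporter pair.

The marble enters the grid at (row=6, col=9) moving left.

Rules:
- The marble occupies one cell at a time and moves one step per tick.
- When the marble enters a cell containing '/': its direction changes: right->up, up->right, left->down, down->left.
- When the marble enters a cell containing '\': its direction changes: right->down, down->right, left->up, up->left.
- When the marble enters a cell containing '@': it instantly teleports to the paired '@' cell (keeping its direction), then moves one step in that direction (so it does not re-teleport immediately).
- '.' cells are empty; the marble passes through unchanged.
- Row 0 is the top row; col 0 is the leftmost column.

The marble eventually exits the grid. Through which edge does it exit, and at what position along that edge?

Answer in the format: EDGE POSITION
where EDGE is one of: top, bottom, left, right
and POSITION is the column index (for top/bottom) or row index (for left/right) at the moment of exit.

Answer: bottom 1

Derivation:
Step 1: enter (6,9), '.' pass, move left to (6,8)
Step 2: enter (6,8), '.' pass, move left to (6,7)
Step 3: enter (6,7), '.' pass, move left to (6,6)
Step 4: enter (6,6), '.' pass, move left to (6,5)
Step 5: enter (6,5), '.' pass, move left to (6,4)
Step 6: enter (6,4), '.' pass, move left to (6,3)
Step 7: enter (6,3), '.' pass, move left to (6,2)
Step 8: enter (6,2), '.' pass, move left to (6,1)
Step 9: enter (6,1), '/' deflects left->down, move down to (7,1)
Step 10: enter (7,1), '.' pass, move down to (8,1)
Step 11: at (8,1) — EXIT via bottom edge, pos 1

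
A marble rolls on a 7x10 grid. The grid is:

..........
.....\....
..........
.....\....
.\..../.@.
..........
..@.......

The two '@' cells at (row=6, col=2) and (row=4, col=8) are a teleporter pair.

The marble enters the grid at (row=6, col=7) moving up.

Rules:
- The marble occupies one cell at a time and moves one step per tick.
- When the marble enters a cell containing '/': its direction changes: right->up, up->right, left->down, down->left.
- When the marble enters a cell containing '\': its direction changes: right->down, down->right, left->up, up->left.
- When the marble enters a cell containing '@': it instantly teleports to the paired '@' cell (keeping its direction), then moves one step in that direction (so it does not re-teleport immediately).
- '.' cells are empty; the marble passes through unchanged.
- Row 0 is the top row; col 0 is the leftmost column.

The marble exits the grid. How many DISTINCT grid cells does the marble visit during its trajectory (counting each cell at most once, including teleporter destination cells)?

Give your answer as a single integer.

Answer: 7

Derivation:
Step 1: enter (6,7), '.' pass, move up to (5,7)
Step 2: enter (5,7), '.' pass, move up to (4,7)
Step 3: enter (4,7), '.' pass, move up to (3,7)
Step 4: enter (3,7), '.' pass, move up to (2,7)
Step 5: enter (2,7), '.' pass, move up to (1,7)
Step 6: enter (1,7), '.' pass, move up to (0,7)
Step 7: enter (0,7), '.' pass, move up to (-1,7)
Step 8: at (-1,7) — EXIT via top edge, pos 7
Distinct cells visited: 7 (path length 7)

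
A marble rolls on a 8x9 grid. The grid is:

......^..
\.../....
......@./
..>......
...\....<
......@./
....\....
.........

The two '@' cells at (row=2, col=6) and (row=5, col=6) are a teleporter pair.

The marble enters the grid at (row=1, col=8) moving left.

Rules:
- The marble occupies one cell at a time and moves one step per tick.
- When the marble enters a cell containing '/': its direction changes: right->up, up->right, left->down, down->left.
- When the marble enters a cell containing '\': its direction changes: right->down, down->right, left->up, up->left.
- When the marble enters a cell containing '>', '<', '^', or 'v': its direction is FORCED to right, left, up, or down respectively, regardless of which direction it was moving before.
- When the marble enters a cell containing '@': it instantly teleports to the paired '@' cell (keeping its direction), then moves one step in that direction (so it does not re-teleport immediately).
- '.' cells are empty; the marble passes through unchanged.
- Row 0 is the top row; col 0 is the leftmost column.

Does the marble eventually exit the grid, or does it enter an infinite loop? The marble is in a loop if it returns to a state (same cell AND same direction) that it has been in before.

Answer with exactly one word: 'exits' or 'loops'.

Answer: exits

Derivation:
Step 1: enter (1,8), '.' pass, move left to (1,7)
Step 2: enter (1,7), '.' pass, move left to (1,6)
Step 3: enter (1,6), '.' pass, move left to (1,5)
Step 4: enter (1,5), '.' pass, move left to (1,4)
Step 5: enter (1,4), '/' deflects left->down, move down to (2,4)
Step 6: enter (2,4), '.' pass, move down to (3,4)
Step 7: enter (3,4), '.' pass, move down to (4,4)
Step 8: enter (4,4), '.' pass, move down to (5,4)
Step 9: enter (5,4), '.' pass, move down to (6,4)
Step 10: enter (6,4), '\' deflects down->right, move right to (6,5)
Step 11: enter (6,5), '.' pass, move right to (6,6)
Step 12: enter (6,6), '.' pass, move right to (6,7)
Step 13: enter (6,7), '.' pass, move right to (6,8)
Step 14: enter (6,8), '.' pass, move right to (6,9)
Step 15: at (6,9) — EXIT via right edge, pos 6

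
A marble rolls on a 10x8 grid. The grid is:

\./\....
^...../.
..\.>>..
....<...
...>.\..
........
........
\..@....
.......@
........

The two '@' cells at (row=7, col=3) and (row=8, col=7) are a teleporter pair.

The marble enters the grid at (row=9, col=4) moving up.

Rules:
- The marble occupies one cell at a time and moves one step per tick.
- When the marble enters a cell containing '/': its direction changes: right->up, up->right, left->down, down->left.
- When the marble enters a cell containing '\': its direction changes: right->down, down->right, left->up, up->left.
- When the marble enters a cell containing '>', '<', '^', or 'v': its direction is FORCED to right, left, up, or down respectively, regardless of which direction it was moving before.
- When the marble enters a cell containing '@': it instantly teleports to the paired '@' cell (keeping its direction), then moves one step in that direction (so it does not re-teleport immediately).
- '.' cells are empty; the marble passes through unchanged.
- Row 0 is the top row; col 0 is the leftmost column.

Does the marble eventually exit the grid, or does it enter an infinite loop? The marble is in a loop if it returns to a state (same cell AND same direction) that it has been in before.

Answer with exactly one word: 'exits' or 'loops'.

Answer: exits

Derivation:
Step 1: enter (9,4), '.' pass, move up to (8,4)
Step 2: enter (8,4), '.' pass, move up to (7,4)
Step 3: enter (7,4), '.' pass, move up to (6,4)
Step 4: enter (6,4), '.' pass, move up to (5,4)
Step 5: enter (5,4), '.' pass, move up to (4,4)
Step 6: enter (4,4), '.' pass, move up to (3,4)
Step 7: enter (3,4), '<' forces up->left, move left to (3,3)
Step 8: enter (3,3), '.' pass, move left to (3,2)
Step 9: enter (3,2), '.' pass, move left to (3,1)
Step 10: enter (3,1), '.' pass, move left to (3,0)
Step 11: enter (3,0), '.' pass, move left to (3,-1)
Step 12: at (3,-1) — EXIT via left edge, pos 3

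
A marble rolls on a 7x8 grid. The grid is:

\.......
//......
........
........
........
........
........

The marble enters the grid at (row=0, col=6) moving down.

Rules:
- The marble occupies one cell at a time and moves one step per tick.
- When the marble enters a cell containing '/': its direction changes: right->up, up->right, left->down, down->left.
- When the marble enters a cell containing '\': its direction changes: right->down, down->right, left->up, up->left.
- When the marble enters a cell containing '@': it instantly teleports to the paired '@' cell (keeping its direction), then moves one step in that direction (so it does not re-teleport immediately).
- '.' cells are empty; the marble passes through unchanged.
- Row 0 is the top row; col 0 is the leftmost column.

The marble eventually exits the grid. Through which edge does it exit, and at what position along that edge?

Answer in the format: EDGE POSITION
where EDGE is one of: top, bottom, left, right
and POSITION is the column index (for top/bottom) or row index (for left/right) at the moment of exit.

Answer: bottom 6

Derivation:
Step 1: enter (0,6), '.' pass, move down to (1,6)
Step 2: enter (1,6), '.' pass, move down to (2,6)
Step 3: enter (2,6), '.' pass, move down to (3,6)
Step 4: enter (3,6), '.' pass, move down to (4,6)
Step 5: enter (4,6), '.' pass, move down to (5,6)
Step 6: enter (5,6), '.' pass, move down to (6,6)
Step 7: enter (6,6), '.' pass, move down to (7,6)
Step 8: at (7,6) — EXIT via bottom edge, pos 6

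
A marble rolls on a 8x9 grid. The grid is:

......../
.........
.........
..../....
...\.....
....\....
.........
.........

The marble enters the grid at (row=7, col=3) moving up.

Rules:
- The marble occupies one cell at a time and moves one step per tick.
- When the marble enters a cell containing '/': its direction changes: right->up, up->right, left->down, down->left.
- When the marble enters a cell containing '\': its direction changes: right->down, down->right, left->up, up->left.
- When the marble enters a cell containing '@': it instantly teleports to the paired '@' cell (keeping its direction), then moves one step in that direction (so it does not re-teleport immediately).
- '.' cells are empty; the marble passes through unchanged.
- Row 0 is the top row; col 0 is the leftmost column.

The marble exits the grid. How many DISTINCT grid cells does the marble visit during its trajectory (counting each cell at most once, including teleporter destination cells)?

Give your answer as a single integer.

Step 1: enter (7,3), '.' pass, move up to (6,3)
Step 2: enter (6,3), '.' pass, move up to (5,3)
Step 3: enter (5,3), '.' pass, move up to (4,3)
Step 4: enter (4,3), '\' deflects up->left, move left to (4,2)
Step 5: enter (4,2), '.' pass, move left to (4,1)
Step 6: enter (4,1), '.' pass, move left to (4,0)
Step 7: enter (4,0), '.' pass, move left to (4,-1)
Step 8: at (4,-1) — EXIT via left edge, pos 4
Distinct cells visited: 7 (path length 7)

Answer: 7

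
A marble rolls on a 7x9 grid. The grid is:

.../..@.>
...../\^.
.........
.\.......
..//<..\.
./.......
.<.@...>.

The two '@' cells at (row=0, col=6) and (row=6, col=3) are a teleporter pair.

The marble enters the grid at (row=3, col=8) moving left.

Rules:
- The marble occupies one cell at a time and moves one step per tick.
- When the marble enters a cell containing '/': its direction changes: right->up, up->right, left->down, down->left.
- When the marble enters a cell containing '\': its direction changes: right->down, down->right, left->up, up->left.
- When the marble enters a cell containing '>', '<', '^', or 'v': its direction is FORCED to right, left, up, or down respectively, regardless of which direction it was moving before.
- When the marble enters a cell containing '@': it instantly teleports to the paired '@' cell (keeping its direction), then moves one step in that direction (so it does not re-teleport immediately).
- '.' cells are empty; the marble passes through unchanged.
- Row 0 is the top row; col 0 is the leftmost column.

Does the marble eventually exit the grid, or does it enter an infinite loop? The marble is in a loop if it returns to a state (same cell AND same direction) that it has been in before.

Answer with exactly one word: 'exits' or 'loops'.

Answer: exits

Derivation:
Step 1: enter (3,8), '.' pass, move left to (3,7)
Step 2: enter (3,7), '.' pass, move left to (3,6)
Step 3: enter (3,6), '.' pass, move left to (3,5)
Step 4: enter (3,5), '.' pass, move left to (3,4)
Step 5: enter (3,4), '.' pass, move left to (3,3)
Step 6: enter (3,3), '.' pass, move left to (3,2)
Step 7: enter (3,2), '.' pass, move left to (3,1)
Step 8: enter (3,1), '\' deflects left->up, move up to (2,1)
Step 9: enter (2,1), '.' pass, move up to (1,1)
Step 10: enter (1,1), '.' pass, move up to (0,1)
Step 11: enter (0,1), '.' pass, move up to (-1,1)
Step 12: at (-1,1) — EXIT via top edge, pos 1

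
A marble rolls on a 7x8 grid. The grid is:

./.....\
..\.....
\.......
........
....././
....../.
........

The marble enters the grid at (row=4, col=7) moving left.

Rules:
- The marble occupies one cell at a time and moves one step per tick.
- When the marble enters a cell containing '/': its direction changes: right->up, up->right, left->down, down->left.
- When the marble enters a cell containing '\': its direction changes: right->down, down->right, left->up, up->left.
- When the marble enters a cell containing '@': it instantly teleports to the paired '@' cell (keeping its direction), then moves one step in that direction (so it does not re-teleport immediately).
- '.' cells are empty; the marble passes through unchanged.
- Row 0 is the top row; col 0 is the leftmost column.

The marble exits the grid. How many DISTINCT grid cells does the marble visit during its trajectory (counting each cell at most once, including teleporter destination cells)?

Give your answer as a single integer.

Step 1: enter (4,7), '/' deflects left->down, move down to (5,7)
Step 2: enter (5,7), '.' pass, move down to (6,7)
Step 3: enter (6,7), '.' pass, move down to (7,7)
Step 4: at (7,7) — EXIT via bottom edge, pos 7
Distinct cells visited: 3 (path length 3)

Answer: 3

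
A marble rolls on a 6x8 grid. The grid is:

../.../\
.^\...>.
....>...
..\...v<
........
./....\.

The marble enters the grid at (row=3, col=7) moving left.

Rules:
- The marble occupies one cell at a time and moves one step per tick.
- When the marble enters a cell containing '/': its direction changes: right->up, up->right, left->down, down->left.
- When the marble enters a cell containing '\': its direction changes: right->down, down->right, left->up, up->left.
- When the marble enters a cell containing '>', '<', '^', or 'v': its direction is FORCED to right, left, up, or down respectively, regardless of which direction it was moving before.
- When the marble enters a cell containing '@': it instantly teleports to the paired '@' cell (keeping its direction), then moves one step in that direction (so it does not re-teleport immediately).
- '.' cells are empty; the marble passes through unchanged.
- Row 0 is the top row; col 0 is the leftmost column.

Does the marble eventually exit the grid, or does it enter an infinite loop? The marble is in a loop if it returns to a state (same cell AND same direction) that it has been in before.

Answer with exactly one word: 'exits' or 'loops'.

Answer: exits

Derivation:
Step 1: enter (3,7), '<' forces left->left, move left to (3,6)
Step 2: enter (3,6), 'v' forces left->down, move down to (4,6)
Step 3: enter (4,6), '.' pass, move down to (5,6)
Step 4: enter (5,6), '\' deflects down->right, move right to (5,7)
Step 5: enter (5,7), '.' pass, move right to (5,8)
Step 6: at (5,8) — EXIT via right edge, pos 5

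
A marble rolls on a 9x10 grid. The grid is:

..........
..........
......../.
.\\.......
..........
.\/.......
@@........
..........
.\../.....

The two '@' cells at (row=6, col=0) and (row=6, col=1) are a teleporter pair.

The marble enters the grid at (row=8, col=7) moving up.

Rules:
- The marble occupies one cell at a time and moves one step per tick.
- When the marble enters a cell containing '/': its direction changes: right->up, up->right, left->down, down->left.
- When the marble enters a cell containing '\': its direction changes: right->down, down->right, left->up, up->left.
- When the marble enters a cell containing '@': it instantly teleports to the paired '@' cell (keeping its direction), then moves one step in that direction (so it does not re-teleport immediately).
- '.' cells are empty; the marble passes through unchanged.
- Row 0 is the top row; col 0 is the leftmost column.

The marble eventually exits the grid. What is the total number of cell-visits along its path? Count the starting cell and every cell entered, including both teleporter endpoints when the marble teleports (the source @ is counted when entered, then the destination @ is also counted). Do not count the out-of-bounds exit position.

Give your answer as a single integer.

Answer: 9

Derivation:
Step 1: enter (8,7), '.' pass, move up to (7,7)
Step 2: enter (7,7), '.' pass, move up to (6,7)
Step 3: enter (6,7), '.' pass, move up to (5,7)
Step 4: enter (5,7), '.' pass, move up to (4,7)
Step 5: enter (4,7), '.' pass, move up to (3,7)
Step 6: enter (3,7), '.' pass, move up to (2,7)
Step 7: enter (2,7), '.' pass, move up to (1,7)
Step 8: enter (1,7), '.' pass, move up to (0,7)
Step 9: enter (0,7), '.' pass, move up to (-1,7)
Step 10: at (-1,7) — EXIT via top edge, pos 7
Path length (cell visits): 9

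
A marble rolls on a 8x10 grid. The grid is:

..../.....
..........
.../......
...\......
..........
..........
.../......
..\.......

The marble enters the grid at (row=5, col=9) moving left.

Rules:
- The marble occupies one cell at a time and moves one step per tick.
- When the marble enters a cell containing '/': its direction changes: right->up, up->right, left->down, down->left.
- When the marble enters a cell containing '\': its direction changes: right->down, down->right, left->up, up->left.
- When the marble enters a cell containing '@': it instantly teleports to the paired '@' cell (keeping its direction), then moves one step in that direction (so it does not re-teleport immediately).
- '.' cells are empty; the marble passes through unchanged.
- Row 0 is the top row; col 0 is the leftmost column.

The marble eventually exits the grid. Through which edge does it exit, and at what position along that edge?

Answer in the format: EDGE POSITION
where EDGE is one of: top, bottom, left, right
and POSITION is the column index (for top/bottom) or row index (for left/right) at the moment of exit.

Step 1: enter (5,9), '.' pass, move left to (5,8)
Step 2: enter (5,8), '.' pass, move left to (5,7)
Step 3: enter (5,7), '.' pass, move left to (5,6)
Step 4: enter (5,6), '.' pass, move left to (5,5)
Step 5: enter (5,5), '.' pass, move left to (5,4)
Step 6: enter (5,4), '.' pass, move left to (5,3)
Step 7: enter (5,3), '.' pass, move left to (5,2)
Step 8: enter (5,2), '.' pass, move left to (5,1)
Step 9: enter (5,1), '.' pass, move left to (5,0)
Step 10: enter (5,0), '.' pass, move left to (5,-1)
Step 11: at (5,-1) — EXIT via left edge, pos 5

Answer: left 5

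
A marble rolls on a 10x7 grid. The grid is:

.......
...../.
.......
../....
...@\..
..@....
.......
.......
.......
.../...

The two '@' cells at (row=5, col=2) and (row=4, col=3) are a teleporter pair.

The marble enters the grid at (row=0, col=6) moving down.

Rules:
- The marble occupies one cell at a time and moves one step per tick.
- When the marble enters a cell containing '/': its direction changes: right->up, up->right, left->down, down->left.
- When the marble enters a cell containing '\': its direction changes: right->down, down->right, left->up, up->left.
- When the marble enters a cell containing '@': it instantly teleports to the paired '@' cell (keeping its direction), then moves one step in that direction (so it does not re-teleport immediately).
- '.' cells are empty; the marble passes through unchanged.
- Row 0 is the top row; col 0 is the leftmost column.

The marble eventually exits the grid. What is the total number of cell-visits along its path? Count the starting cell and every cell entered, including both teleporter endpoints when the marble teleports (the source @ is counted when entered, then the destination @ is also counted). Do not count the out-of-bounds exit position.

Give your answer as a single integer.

Answer: 10

Derivation:
Step 1: enter (0,6), '.' pass, move down to (1,6)
Step 2: enter (1,6), '.' pass, move down to (2,6)
Step 3: enter (2,6), '.' pass, move down to (3,6)
Step 4: enter (3,6), '.' pass, move down to (4,6)
Step 5: enter (4,6), '.' pass, move down to (5,6)
Step 6: enter (5,6), '.' pass, move down to (6,6)
Step 7: enter (6,6), '.' pass, move down to (7,6)
Step 8: enter (7,6), '.' pass, move down to (8,6)
Step 9: enter (8,6), '.' pass, move down to (9,6)
Step 10: enter (9,6), '.' pass, move down to (10,6)
Step 11: at (10,6) — EXIT via bottom edge, pos 6
Path length (cell visits): 10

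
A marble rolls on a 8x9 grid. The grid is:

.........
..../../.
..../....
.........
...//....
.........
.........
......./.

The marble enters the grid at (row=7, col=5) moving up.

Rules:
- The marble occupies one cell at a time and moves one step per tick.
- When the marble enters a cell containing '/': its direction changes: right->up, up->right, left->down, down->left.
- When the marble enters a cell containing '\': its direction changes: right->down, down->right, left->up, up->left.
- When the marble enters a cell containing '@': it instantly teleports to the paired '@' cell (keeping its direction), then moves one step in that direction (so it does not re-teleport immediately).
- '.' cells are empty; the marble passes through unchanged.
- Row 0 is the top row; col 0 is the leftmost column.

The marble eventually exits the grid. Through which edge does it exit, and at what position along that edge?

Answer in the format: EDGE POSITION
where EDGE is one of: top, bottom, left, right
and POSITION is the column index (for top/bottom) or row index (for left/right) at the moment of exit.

Step 1: enter (7,5), '.' pass, move up to (6,5)
Step 2: enter (6,5), '.' pass, move up to (5,5)
Step 3: enter (5,5), '.' pass, move up to (4,5)
Step 4: enter (4,5), '.' pass, move up to (3,5)
Step 5: enter (3,5), '.' pass, move up to (2,5)
Step 6: enter (2,5), '.' pass, move up to (1,5)
Step 7: enter (1,5), '.' pass, move up to (0,5)
Step 8: enter (0,5), '.' pass, move up to (-1,5)
Step 9: at (-1,5) — EXIT via top edge, pos 5

Answer: top 5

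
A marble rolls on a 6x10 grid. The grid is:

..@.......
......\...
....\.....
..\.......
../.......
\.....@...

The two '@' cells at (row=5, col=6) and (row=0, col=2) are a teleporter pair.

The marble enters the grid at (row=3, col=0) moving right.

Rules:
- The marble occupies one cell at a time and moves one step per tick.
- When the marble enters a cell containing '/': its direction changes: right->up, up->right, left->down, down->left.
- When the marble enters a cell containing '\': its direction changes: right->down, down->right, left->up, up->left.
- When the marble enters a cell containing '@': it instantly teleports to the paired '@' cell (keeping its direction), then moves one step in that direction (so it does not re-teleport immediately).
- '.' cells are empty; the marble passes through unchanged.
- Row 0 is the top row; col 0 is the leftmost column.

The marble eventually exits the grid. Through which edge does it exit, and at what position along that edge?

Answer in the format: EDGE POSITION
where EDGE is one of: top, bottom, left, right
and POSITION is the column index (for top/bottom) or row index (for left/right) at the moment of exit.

Step 1: enter (3,0), '.' pass, move right to (3,1)
Step 2: enter (3,1), '.' pass, move right to (3,2)
Step 3: enter (3,2), '\' deflects right->down, move down to (4,2)
Step 4: enter (4,2), '/' deflects down->left, move left to (4,1)
Step 5: enter (4,1), '.' pass, move left to (4,0)
Step 6: enter (4,0), '.' pass, move left to (4,-1)
Step 7: at (4,-1) — EXIT via left edge, pos 4

Answer: left 4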